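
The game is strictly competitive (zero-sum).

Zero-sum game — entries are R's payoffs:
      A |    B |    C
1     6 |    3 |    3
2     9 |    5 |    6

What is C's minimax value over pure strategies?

The worst case (largest entry) in each column is A: 9, B: 5, C: 6.
The best (smallest) of these is 5.

5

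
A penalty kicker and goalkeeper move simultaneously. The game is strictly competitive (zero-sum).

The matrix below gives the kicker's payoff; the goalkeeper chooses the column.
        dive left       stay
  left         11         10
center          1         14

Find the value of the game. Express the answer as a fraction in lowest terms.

72/7

Row minima are 10 and 1, so the kicker's maximin is 10; column maxima are 11 and 14, so the goalkeeper's minimax is 11. These differ, so the equilibrium is in mixed strategies.
Let the kicker play left with probability p. The goalkeeper is indifferent when 11p + (1−p) = 10p + 14(1−p), giving p = 13/14.
Let the goalkeeper play dive left with probability q. The kicker is indifferent when 11q + 10(1−q) = q + 14(1−q), giving q = 2/7.
The value is 11·(2/7) + (10)·(5/7) = 72/7.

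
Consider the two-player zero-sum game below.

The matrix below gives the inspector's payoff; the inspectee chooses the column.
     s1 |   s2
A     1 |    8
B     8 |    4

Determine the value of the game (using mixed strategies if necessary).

60/11

Row minima are 1 and 4, so the inspector's maximin is 4; column maxima are 8 and 8, so the inspectee's minimax is 8. These differ, so the equilibrium is in mixed strategies.
Let the inspector play A with probability p. The inspectee is indifferent when p + 8(1−p) = 8p + 4(1−p), giving p = 4/11.
Let the inspectee play s1 with probability q. The inspector is indifferent when q + 8(1−q) = 8q + 4(1−q), giving q = 4/11.
The value is 1·(4/11) + (8)·(7/11) = 60/11.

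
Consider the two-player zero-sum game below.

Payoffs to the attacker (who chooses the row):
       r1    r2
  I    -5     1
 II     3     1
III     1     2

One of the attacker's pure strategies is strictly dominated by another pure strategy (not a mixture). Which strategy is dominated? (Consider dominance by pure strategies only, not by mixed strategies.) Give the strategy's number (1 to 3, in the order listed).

Compare I with III: 1 > -5, 2 > 1.
So III strictly dominates I for the attacker; I is strictly dominated.

1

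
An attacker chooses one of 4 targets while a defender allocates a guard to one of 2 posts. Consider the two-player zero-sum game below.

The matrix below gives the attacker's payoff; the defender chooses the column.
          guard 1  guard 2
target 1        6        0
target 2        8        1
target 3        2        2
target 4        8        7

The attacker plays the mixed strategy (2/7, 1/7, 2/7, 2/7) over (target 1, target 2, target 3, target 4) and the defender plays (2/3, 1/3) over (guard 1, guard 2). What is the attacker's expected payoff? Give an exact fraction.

33/7

Against (2/3, 1/3), each row's expected payoff is target 1: 4; target 2: 17/3; target 3: 2; target 4: 23/3.
Taking the (2/7, 1/7, 2/7, 2/7)-weighted average: (2/7)·(4) + (1/7)·(17/3) + (2/7)·(2) + (2/7)·(23/3) = 33/7.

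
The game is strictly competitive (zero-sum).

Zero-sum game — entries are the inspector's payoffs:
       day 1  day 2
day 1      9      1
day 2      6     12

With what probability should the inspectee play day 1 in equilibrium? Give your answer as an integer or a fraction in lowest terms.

11/14

Row minima are 1 and 6, so the inspector's maximin is 6; column maxima are 9 and 12, so the inspectee's minimax is 9. These differ, so the equilibrium is in mixed strategies.
Let the inspectee play day 1 with probability q. The inspector is indifferent when 9q + (1−q) = 6q + 12(1−q), giving q = 11/14.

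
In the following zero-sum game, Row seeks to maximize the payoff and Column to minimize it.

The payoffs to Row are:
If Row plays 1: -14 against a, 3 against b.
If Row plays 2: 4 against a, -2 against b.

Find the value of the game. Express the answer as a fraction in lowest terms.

-16/23

Row minima are -14 and -2, so Row's maximin is -2; column maxima are 4 and 3, so Column's minimax is 3. These differ, so the equilibrium is in mixed strategies.
Let Row play 1 with probability p. Column is indifferent when −14p + 4(1−p) = 3p − 2(1−p), giving p = 6/23.
Let Column play a with probability q. Row is indifferent when −14q + 3(1−q) = 4q − 2(1−q), giving q = 5/23.
The value is -14·(5/23) + (3)·(18/23) = -16/23.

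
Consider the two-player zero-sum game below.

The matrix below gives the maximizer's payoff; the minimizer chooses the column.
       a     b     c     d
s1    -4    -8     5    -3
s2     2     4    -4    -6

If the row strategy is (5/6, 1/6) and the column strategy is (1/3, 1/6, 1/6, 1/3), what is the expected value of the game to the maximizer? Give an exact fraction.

-31/12

Against (1/3, 1/6, 1/6, 1/3), each row's expected payoff is s1: -17/6; s2: -4/3.
Taking the (5/6, 1/6)-weighted average: (5/6)·(-17/6) + (1/6)·(-4/3) = -31/12.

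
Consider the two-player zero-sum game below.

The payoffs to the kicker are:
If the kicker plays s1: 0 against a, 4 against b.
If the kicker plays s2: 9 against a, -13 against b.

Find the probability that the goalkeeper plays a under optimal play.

Row minima are 0 and -13, so the kicker's maximin is 0; column maxima are 9 and 4, so the goalkeeper's minimax is 4. These differ, so the equilibrium is in mixed strategies.
Let the goalkeeper play a with probability q. The kicker is indifferent when 4(1−q) = 9q − 13(1−q), giving q = 17/26.

17/26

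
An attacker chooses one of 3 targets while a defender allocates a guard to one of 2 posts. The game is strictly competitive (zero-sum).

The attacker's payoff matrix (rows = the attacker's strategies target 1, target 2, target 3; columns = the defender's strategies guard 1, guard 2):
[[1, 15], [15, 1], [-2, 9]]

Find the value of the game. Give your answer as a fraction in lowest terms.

Row target 3 is strictly dominated by row target 1, so the attacker never plays it.
The remaining 2×2 game on (target 1, target 2) × (guard 1, guard 2) has no saddle point. Let the attacker play target 1 with probability p; indifference gives p + 15(1−p) = 15p + (1−p), so p = 1/2.
Similarly the defender's optimal q on guard 1 is 1/2, and the value is 1·(1/2) + (15)·(1/2) = 8.

8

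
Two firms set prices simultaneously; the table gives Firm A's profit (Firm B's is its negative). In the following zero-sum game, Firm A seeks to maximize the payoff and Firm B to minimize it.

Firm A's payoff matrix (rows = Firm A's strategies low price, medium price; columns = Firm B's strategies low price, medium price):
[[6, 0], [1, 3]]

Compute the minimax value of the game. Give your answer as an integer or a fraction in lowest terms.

9/4

Row minima are 0 and 1, so Firm A's maximin is 1; column maxima are 6 and 3, so Firm B's minimax is 3. These differ, so the equilibrium is in mixed strategies.
Let Firm A play low price with probability p. Firm B is indifferent when 6p + (1−p) = 3(1−p), giving p = 1/4.
Let Firm B play low price with probability q. Firm A is indifferent when 6q = q + 3(1−q), giving q = 3/8.
The value is 6·(3/8) + (0)·(5/8) = 9/4.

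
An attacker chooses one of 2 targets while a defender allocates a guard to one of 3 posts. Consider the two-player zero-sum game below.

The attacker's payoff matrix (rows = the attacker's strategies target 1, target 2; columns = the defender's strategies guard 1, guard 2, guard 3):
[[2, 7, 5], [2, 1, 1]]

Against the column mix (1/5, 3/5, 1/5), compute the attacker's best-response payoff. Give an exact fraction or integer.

target 1: (2)·(1/5) + (7)·(3/5) + (5)·(1/5) = 28/5.
target 2: (2)·(1/5) + (1)·(3/5) + (1)·(1/5) = 6/5.
The best pure response is target 1 with expected payoff 28/5.

28/5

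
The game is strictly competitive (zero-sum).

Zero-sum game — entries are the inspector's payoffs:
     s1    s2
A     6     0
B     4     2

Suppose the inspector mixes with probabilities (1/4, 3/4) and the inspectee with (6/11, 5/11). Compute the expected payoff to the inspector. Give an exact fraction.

69/22

Against (6/11, 5/11), each row's expected payoff is A: 36/11; B: 34/11.
Taking the (1/4, 3/4)-weighted average: (1/4)·(36/11) + (3/4)·(34/11) = 69/22.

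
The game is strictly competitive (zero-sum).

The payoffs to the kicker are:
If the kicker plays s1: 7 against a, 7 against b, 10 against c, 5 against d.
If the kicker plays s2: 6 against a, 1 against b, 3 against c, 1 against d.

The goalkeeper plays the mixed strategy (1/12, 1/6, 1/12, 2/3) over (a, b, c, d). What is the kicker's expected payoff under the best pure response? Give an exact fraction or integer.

s1: (7)·(1/12) + (7)·(1/6) + (10)·(1/12) + (5)·(2/3) = 71/12.
s2: (6)·(1/12) + (1)·(1/6) + (3)·(1/12) + (1)·(2/3) = 19/12.
The best pure response is s1 with expected payoff 71/12.

71/12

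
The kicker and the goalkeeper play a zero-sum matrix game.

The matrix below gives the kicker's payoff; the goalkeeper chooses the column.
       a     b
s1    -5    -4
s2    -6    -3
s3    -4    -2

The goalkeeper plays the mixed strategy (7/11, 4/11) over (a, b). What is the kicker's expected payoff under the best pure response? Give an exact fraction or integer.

s1: (-5)·(7/11) + (-4)·(4/11) = -51/11.
s2: (-6)·(7/11) + (-3)·(4/11) = -54/11.
s3: (-4)·(7/11) + (-2)·(4/11) = -36/11.
The best pure response is s3 with expected payoff -36/11.

-36/11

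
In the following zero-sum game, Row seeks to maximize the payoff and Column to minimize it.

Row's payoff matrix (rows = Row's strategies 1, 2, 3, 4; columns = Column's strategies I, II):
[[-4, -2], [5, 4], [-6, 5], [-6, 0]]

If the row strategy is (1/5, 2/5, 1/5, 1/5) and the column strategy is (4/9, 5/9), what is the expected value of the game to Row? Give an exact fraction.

31/45

Against (4/9, 5/9), each row's expected payoff is 1: -26/9; 2: 40/9; 3: 1/9; 4: -8/3.
Taking the (1/5, 2/5, 1/5, 1/5)-weighted average: (1/5)·(-26/9) + (2/5)·(40/9) + (1/5)·(1/9) + (1/5)·(-8/3) = 31/45.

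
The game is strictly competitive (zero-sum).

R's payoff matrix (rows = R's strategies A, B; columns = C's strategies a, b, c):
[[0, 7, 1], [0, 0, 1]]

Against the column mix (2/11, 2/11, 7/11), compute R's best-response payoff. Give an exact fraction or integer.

21/11

A: (0)·(2/11) + (7)·(2/11) + (1)·(7/11) = 21/11.
B: (0)·(2/11) + (0)·(2/11) + (1)·(7/11) = 7/11.
The best pure response is A with expected payoff 21/11.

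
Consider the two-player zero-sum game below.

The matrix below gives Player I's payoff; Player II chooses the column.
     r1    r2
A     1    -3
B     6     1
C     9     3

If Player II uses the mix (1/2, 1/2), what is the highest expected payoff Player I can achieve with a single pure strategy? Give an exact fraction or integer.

6

A: (1)·(1/2) + (-3)·(1/2) = -1.
B: (6)·(1/2) + (1)·(1/2) = 7/2.
C: (9)·(1/2) + (3)·(1/2) = 6.
The best pure response is C with expected payoff 6.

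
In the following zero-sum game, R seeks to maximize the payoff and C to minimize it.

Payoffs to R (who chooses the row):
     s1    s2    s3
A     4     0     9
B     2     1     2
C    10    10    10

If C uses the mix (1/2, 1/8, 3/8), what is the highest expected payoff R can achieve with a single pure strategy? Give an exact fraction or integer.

10

A: (4)·(1/2) + (0)·(1/8) + (9)·(3/8) = 43/8.
B: (2)·(1/2) + (1)·(1/8) + (2)·(3/8) = 15/8.
C: (10)·(1/2) + (10)·(1/8) + (10)·(3/8) = 10.
The best pure response is C with expected payoff 10.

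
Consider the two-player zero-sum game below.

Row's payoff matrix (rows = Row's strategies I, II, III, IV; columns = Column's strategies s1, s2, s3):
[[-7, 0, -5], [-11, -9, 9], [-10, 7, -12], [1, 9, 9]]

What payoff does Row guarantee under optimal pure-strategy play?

1

Row minima: -7, -11, -12, 1 → Row's maximin is 1.
Column maxima: 1, 9, 9 → Column's minimax is 1.
They coincide at (IV, s1), so the value is 1.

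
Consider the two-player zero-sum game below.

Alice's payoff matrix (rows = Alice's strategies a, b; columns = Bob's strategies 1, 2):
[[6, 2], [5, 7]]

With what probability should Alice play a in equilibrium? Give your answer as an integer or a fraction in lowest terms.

Row minima are 2 and 5, so Alice's maximin is 5; column maxima are 6 and 7, so Bob's minimax is 6. These differ, so the equilibrium is in mixed strategies.
Let Alice play a with probability p. Bob is indifferent when 6p + 5(1−p) = 2p + 7(1−p), giving p = 1/3.

1/3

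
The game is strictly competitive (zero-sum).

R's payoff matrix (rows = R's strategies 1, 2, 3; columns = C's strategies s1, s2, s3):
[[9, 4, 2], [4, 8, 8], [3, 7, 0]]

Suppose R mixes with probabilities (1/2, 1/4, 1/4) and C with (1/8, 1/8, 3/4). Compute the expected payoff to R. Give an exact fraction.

Against (1/8, 1/8, 3/4), each row's expected payoff is 1: 25/8; 2: 15/2; 3: 5/4.
Taking the (1/2, 1/4, 1/4)-weighted average: (1/2)·(25/8) + (1/4)·(15/2) + (1/4)·(5/4) = 15/4.

15/4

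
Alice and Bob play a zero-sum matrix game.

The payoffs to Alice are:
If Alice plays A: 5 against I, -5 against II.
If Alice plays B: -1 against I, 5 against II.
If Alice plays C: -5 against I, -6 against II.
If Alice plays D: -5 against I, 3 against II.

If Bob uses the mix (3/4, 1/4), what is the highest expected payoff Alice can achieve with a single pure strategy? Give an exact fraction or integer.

A: (5)·(3/4) + (-5)·(1/4) = 5/2.
B: (-1)·(3/4) + (5)·(1/4) = 1/2.
C: (-5)·(3/4) + (-6)·(1/4) = -21/4.
D: (-5)·(3/4) + (3)·(1/4) = -3.
The best pure response is A with expected payoff 5/2.

5/2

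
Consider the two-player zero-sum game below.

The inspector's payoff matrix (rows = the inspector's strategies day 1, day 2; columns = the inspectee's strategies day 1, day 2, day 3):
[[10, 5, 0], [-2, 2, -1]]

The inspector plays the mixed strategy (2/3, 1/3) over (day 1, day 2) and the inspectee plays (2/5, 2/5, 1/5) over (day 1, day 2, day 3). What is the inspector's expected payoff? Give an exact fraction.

Against (2/5, 2/5, 1/5), each row's expected payoff is day 1: 6; day 2: -1/5.
Taking the (2/3, 1/3)-weighted average: (2/3)·(6) + (1/3)·(-1/5) = 59/15.

59/15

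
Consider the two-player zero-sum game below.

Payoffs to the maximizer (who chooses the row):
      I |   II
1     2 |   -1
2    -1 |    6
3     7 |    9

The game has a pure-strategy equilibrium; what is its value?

Row minima: -1, -1, 7 → the maximizer's maximin is 7.
Column maxima: 7, 9 → the minimizer's minimax is 7.
They coincide at (3, I), so the value is 7.

7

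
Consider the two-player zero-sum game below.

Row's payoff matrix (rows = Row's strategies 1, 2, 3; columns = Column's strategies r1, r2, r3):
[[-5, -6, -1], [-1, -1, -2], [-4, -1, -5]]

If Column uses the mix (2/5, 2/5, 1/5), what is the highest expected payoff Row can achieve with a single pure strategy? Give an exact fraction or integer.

-6/5

1: (-5)·(2/5) + (-6)·(2/5) + (-1)·(1/5) = -23/5.
2: (-1)·(2/5) + (-1)·(2/5) + (-2)·(1/5) = -6/5.
3: (-4)·(2/5) + (-1)·(2/5) + (-5)·(1/5) = -3.
The best pure response is 2 with expected payoff -6/5.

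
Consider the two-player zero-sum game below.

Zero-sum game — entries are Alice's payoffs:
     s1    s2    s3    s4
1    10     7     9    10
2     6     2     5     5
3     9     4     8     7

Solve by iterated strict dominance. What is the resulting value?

7

Row 3 is strictly dominated by row 1 (10>9, 7>4, 9>8, 10>7); eliminate 3.
Row 2 is strictly dominated by row 1 (10>6, 7>2, 9>5, 10>5); eliminate 2.
Column s1 is strictly dominated by s2 for Bob (7<10); eliminate s1.
Column s4 is strictly dominated by s2 for Bob (7<10); eliminate s4.
Column s3 is strictly dominated by s2 for Bob (7<9); eliminate s3.
Only (1, s2) remains, with payoff 7.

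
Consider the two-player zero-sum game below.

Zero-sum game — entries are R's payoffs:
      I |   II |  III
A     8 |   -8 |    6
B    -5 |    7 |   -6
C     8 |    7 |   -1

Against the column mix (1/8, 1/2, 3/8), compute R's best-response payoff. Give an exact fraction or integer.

A: (8)·(1/8) + (-8)·(1/2) + (6)·(3/8) = -3/4.
B: (-5)·(1/8) + (7)·(1/2) + (-6)·(3/8) = 5/8.
C: (8)·(1/8) + (7)·(1/2) + (-1)·(3/8) = 33/8.
The best pure response is C with expected payoff 33/8.

33/8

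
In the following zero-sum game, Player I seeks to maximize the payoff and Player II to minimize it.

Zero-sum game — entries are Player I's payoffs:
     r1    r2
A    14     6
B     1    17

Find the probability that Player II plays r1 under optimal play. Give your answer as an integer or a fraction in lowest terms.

Row minima are 6 and 1, so Player I's maximin is 6; column maxima are 14 and 17, so Player II's minimax is 14. These differ, so the equilibrium is in mixed strategies.
Let Player II play r1 with probability q. Player I is indifferent when 14q + 6(1−q) = q + 17(1−q), giving q = 11/24.

11/24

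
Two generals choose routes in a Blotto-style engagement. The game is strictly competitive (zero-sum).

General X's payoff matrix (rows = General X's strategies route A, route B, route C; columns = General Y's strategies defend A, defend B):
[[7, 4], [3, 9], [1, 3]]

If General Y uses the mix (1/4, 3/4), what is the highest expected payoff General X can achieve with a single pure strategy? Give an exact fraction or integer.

15/2

route A: (7)·(1/4) + (4)·(3/4) = 19/4.
route B: (3)·(1/4) + (9)·(3/4) = 15/2.
route C: (1)·(1/4) + (3)·(3/4) = 5/2.
The best pure response is route B with expected payoff 15/2.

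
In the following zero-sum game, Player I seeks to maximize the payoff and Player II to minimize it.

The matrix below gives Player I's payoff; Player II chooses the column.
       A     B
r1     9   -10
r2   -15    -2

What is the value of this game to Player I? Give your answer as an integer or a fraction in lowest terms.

-21/4

Row minima are -10 and -15, so Player I's maximin is -10; column maxima are 9 and -2, so Player II's minimax is -2. These differ, so the equilibrium is in mixed strategies.
Let Player I play r1 with probability p. Player II is indifferent when 9p − 15(1−p) = −10p − 2(1−p), giving p = 13/32.
Let Player II play A with probability q. Player I is indifferent when 9q − 10(1−q) = −15q − 2(1−q), giving q = 1/4.
The value is 9·(1/4) + (-10)·(3/4) = -21/4.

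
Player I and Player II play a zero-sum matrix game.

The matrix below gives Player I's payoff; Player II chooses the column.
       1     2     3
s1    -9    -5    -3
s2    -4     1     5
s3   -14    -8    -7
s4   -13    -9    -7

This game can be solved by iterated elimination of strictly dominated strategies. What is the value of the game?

-4

Column 3 is strictly dominated by 1 for Player II (-9<-3, -4<5, -14<-7, -13<-7); eliminate 3.
Row s1 is strictly dominated by row s2 (-4>-9, 1>-5); eliminate s1.
Row s3 is strictly dominated by row s2 (-4>-14, 1>-8); eliminate s3.
Row s4 is strictly dominated by row s2 (-4>-13, 1>-9); eliminate s4.
Column 2 is strictly dominated by 1 for Player II (-4<1); eliminate 2.
Only (s2, 1) remains, with payoff -4.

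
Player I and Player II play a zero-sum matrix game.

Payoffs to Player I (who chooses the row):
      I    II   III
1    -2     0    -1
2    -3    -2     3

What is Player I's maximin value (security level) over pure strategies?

The worst-case payoff for each row is 1: -2, 2: -3.
The best of these is -2.

-2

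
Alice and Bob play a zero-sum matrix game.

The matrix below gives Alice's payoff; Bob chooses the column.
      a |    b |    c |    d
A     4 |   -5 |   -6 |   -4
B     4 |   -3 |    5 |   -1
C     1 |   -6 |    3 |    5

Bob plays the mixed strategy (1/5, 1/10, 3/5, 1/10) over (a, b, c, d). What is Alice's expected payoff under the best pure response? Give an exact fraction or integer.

17/5

A: (4)·(1/5) + (-5)·(1/10) + (-6)·(3/5) + (-4)·(1/10) = -37/10.
B: (4)·(1/5) + (-3)·(1/10) + (5)·(3/5) + (-1)·(1/10) = 17/5.
C: (1)·(1/5) + (-6)·(1/10) + (3)·(3/5) + (5)·(1/10) = 19/10.
The best pure response is B with expected payoff 17/5.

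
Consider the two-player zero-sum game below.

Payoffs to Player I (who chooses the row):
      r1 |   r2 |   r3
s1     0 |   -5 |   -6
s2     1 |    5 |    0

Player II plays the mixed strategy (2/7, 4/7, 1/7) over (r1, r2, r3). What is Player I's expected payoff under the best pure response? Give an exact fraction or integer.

s1: (0)·(2/7) + (-5)·(4/7) + (-6)·(1/7) = -26/7.
s2: (1)·(2/7) + (5)·(4/7) + (0)·(1/7) = 22/7.
The best pure response is s2 with expected payoff 22/7.

22/7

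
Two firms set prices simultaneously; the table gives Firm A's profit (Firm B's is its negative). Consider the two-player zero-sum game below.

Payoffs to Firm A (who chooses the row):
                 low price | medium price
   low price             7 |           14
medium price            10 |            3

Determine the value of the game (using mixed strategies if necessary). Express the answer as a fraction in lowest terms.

17/2

Row minima are 7 and 3, so Firm A's maximin is 7; column maxima are 10 and 14, so Firm B's minimax is 10. These differ, so the equilibrium is in mixed strategies.
Let Firm A play low price with probability p. Firm B is indifferent when 7p + 10(1−p) = 14p + 3(1−p), giving p = 1/2.
Let Firm B play low price with probability q. Firm A is indifferent when 7q + 14(1−q) = 10q + 3(1−q), giving q = 11/14.
The value is 7·(11/14) + (14)·(3/14) = 17/2.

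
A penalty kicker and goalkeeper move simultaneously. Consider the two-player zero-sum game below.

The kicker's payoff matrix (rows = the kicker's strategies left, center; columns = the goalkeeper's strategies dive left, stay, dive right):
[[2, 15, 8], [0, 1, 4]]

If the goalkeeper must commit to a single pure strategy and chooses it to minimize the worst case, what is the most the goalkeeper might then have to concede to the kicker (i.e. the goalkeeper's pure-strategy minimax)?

The worst case (largest entry) in each column is dive left: 2, stay: 15, dive right: 8.
The best (smallest) of these is 2.

2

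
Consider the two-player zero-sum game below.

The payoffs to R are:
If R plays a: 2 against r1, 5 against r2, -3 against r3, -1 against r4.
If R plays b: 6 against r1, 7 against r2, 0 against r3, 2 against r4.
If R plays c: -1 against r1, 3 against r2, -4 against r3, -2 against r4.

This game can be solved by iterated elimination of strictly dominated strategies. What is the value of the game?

Row c is strictly dominated by row a (2>-1, 5>3, -3>-4, -1>-2); eliminate c.
Column r1 is strictly dominated by r3 for C (-3<2, 0<6); eliminate r1.
Column r4 is strictly dominated by r3 for C (-3<-1, 0<2); eliminate r4.
Column r2 is strictly dominated by r3 for C (-3<5, 0<7); eliminate r2.
Row a is strictly dominated by row b (0>-3); eliminate a.
Only (b, r3) remains, with payoff 0.

0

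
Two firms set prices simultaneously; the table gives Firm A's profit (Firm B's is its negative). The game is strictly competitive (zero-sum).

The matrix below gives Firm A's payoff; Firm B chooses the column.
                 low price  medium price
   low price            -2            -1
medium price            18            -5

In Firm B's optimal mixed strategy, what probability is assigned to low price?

Row minima are -2 and -5, so Firm A's maximin is -2; column maxima are 18 and -1, so Firm B's minimax is -1. These differ, so the equilibrium is in mixed strategies.
Let Firm B play low price with probability q. Firm A is indifferent when −2q − (1−q) = 18q − 5(1−q), giving q = 1/6.

1/6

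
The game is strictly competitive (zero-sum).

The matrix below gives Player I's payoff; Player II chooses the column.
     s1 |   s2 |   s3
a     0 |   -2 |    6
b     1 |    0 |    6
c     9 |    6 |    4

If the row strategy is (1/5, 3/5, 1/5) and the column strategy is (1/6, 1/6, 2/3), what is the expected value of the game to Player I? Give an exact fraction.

64/15

Against (1/6, 1/6, 2/3), each row's expected payoff is a: 11/3; b: 25/6; c: 31/6.
Taking the (1/5, 3/5, 1/5)-weighted average: (1/5)·(11/3) + (3/5)·(25/6) + (1/5)·(31/6) = 64/15.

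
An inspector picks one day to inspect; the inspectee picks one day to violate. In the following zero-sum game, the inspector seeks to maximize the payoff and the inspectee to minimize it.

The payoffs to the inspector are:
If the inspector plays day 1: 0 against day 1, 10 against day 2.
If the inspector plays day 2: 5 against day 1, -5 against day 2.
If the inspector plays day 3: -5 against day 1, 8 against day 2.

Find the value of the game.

Row day 3 is strictly dominated by row day 1, so the inspector never plays it.
The remaining 2×2 game on (day 1, day 2) × (day 1, day 2) has no saddle point. Let the inspector play day 1 with probability p; indifference gives 5(1−p) = 10p − 5(1−p), so p = 1/2.
Similarly the inspectee's optimal q on day 1 is 3/4, and the value is 0·(3/4) + (10)·(1/4) = 5/2.

5/2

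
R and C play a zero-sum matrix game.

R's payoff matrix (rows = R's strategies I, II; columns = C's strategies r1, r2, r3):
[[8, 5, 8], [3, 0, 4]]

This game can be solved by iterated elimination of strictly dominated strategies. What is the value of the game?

5

Column r3 is strictly dominated by r2 for C (5<8, 0<4); eliminate r3.
Column r1 is strictly dominated by r2 for C (5<8, 0<3); eliminate r1.
Row II is strictly dominated by row I (5>0); eliminate II.
Only (I, r2) remains, with payoff 5.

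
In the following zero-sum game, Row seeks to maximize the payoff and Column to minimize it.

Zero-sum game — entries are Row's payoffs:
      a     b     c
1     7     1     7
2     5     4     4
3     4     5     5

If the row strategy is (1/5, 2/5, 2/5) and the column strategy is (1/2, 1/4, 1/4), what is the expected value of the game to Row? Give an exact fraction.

Against (1/2, 1/4, 1/4), each row's expected payoff is 1: 11/2; 2: 9/2; 3: 9/2.
Taking the (1/5, 2/5, 2/5)-weighted average: (1/5)·(11/2) + (2/5)·(9/2) + (2/5)·(9/2) = 47/10.

47/10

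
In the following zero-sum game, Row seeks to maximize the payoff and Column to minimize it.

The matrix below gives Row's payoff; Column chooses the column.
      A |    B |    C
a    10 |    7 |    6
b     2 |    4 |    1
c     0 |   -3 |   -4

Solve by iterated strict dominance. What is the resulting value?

6

Column B is strictly dominated by C for Column (6<7, 1<4, -4<-3); eliminate B.
Row c is strictly dominated by row a (10>0, 6>-4); eliminate c.
Row b is strictly dominated by row a (10>2, 6>1); eliminate b.
Column A is strictly dominated by C for Column (6<10); eliminate A.
Only (a, C) remains, with payoff 6.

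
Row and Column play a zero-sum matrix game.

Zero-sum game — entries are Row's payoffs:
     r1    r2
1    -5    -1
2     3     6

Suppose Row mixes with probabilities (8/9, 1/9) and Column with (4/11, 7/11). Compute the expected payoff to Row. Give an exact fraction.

Against (4/11, 7/11), each row's expected payoff is 1: -27/11; 2: 54/11.
Taking the (8/9, 1/9)-weighted average: (8/9)·(-27/11) + (1/9)·(54/11) = -18/11.

-18/11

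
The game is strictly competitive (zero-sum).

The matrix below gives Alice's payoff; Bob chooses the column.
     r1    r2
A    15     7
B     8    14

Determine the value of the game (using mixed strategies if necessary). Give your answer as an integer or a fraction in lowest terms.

11

Row minima are 7 and 8, so Alice's maximin is 8; column maxima are 15 and 14, so Bob's minimax is 14. These differ, so the equilibrium is in mixed strategies.
Let Alice play A with probability p. Bob is indifferent when 15p + 8(1−p) = 7p + 14(1−p), giving p = 3/7.
Let Bob play r1 with probability q. Alice is indifferent when 15q + 7(1−q) = 8q + 14(1−q), giving q = 1/2.
The value is 15·(1/2) + (7)·(1/2) = 11.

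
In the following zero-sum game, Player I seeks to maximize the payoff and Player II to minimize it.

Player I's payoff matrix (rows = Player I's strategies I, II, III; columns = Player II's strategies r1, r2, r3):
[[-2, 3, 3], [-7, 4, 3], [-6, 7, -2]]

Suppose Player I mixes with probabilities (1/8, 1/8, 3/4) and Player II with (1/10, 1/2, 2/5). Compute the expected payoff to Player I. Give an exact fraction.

Against (1/10, 1/2, 2/5), each row's expected payoff is I: 5/2; II: 5/2; III: 21/10.
Taking the (1/8, 1/8, 3/4)-weighted average: (1/8)·(5/2) + (1/8)·(5/2) + (3/4)·(21/10) = 11/5.

11/5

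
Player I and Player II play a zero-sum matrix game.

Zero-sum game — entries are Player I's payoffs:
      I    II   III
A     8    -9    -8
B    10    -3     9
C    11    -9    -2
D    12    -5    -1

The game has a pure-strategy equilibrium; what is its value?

Row minima: -9, -3, -9, -5 → Player I's maximin is -3.
Column maxima: 12, -3, 9 → Player II's minimax is -3.
They coincide at (B, II), so the value is -3.

-3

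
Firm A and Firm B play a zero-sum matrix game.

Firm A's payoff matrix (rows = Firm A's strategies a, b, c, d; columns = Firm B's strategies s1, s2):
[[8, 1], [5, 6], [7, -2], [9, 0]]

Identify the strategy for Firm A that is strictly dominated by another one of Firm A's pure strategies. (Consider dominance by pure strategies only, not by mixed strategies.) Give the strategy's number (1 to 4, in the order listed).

3

Compare c with a: 8 > 7, 1 > -2.
So a strictly dominates c for Firm A; c is strictly dominated.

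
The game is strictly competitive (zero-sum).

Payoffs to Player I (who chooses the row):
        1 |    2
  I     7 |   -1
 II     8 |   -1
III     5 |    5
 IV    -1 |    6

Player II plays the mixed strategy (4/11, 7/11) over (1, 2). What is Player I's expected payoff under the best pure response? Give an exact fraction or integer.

I: (7)·(4/11) + (-1)·(7/11) = 21/11.
II: (8)·(4/11) + (-1)·(7/11) = 25/11.
III: (5)·(4/11) + (5)·(7/11) = 5.
IV: (-1)·(4/11) + (6)·(7/11) = 38/11.
The best pure response is III with expected payoff 5.

5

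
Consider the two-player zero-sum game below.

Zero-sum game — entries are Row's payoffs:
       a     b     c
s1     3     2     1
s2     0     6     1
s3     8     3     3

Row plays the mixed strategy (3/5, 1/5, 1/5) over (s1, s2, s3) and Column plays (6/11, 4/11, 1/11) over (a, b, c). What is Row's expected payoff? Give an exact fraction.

Against (6/11, 4/11, 1/11), each row's expected payoff is s1: 27/11; s2: 25/11; s3: 63/11.
Taking the (3/5, 1/5, 1/5)-weighted average: (3/5)·(27/11) + (1/5)·(25/11) + (1/5)·(63/11) = 169/55.

169/55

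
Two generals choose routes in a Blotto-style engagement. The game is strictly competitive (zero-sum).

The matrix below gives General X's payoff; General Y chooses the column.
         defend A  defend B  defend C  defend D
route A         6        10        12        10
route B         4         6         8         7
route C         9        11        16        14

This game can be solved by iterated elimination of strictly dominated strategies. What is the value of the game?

Row route A is strictly dominated by row route C (9>6, 11>10, 16>12, 14>10); eliminate route A.
Row route B is strictly dominated by row route C (9>4, 11>6, 16>8, 14>7); eliminate route B.
Column defend D is strictly dominated by defend A for General Y (9<14); eliminate defend D.
Column defend C is strictly dominated by defend A for General Y (9<16); eliminate defend C.
Column defend B is strictly dominated by defend A for General Y (9<11); eliminate defend B.
Only (route C, defend A) remains, with payoff 9.

9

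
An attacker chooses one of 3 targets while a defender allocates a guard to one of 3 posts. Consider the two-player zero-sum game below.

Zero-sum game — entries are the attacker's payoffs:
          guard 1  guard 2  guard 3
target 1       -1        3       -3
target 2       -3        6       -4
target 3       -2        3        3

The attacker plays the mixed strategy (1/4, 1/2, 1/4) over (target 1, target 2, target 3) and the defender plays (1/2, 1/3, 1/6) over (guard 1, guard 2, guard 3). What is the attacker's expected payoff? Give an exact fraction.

1/24

Against (1/2, 1/3, 1/6), each row's expected payoff is target 1: 0; target 2: -1/6; target 3: 1/2.
Taking the (1/4, 1/2, 1/4)-weighted average: (1/4)·(0) + (1/2)·(-1/6) + (1/4)·(1/2) = 1/24.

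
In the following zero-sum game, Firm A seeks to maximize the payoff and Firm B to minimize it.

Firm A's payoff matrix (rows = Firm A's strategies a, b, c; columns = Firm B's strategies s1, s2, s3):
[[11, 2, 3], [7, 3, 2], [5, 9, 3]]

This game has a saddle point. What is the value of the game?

3

Row minima: 2, 2, 3 → Firm A's maximin is 3.
Column maxima: 11, 9, 3 → Firm B's minimax is 3.
They coincide at (c, s3), so the value is 3.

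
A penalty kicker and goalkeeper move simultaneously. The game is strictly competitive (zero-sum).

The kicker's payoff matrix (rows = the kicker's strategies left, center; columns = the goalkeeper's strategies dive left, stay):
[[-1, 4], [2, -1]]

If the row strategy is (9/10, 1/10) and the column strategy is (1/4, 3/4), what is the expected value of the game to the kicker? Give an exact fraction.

49/20

Against (1/4, 3/4), each row's expected payoff is left: 11/4; center: -1/4.
Taking the (9/10, 1/10)-weighted average: (9/10)·(11/4) + (1/10)·(-1/4) = 49/20.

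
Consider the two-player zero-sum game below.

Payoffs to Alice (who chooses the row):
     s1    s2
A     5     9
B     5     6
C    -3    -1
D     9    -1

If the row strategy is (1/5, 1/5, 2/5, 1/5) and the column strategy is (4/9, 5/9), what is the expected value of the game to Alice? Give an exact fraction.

Against (4/9, 5/9), each row's expected payoff is A: 65/9; B: 50/9; C: -17/9; D: 31/9.
Taking the (1/5, 1/5, 2/5, 1/5)-weighted average: (1/5)·(65/9) + (1/5)·(50/9) + (2/5)·(-17/9) + (1/5)·(31/9) = 112/45.

112/45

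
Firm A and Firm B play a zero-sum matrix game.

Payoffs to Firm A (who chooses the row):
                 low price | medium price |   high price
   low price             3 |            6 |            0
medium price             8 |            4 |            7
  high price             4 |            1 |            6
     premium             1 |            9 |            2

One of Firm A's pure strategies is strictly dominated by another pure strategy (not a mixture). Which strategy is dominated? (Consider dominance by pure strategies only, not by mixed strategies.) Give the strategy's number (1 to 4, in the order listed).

3

Compare high price with medium price: 8 > 4, 4 > 1, 7 > 6.
So medium price strictly dominates high price for Firm A; high price is strictly dominated.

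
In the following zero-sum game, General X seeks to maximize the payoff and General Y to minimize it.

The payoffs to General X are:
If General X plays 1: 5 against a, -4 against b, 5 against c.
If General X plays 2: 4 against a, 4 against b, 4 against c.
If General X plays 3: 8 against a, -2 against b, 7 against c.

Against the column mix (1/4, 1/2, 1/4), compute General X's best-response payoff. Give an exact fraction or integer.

1: (5)·(1/4) + (-4)·(1/2) + (5)·(1/4) = 1/2.
2: (4)·(1/4) + (4)·(1/2) + (4)·(1/4) = 4.
3: (8)·(1/4) + (-2)·(1/2) + (7)·(1/4) = 11/4.
The best pure response is 2 with expected payoff 4.

4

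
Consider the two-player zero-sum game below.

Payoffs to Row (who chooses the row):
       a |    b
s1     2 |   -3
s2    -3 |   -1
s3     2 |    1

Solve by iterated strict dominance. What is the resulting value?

1

Row s2 is strictly dominated by row s3 (2>-3, 1>-1); eliminate s2.
Column a is strictly dominated by b for Column (-3<2, 1<2); eliminate a.
Row s1 is strictly dominated by row s3 (1>-3); eliminate s1.
Only (s3, b) remains, with payoff 1.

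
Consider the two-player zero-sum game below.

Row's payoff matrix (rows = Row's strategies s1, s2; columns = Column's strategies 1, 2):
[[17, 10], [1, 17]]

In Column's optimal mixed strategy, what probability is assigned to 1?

Row minima are 10 and 1, so Row's maximin is 10; column maxima are 17 and 17, so Column's minimax is 17. These differ, so the equilibrium is in mixed strategies.
Let Column play 1 with probability q. Row is indifferent when 17q + 10(1−q) = q + 17(1−q), giving q = 7/23.

7/23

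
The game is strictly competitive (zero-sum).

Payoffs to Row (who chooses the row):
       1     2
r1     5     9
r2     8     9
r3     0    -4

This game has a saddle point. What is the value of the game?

8

Row minima: 5, 8, -4 → Row's maximin is 8.
Column maxima: 8, 9 → Column's minimax is 8.
They coincide at (r2, 1), so the value is 8.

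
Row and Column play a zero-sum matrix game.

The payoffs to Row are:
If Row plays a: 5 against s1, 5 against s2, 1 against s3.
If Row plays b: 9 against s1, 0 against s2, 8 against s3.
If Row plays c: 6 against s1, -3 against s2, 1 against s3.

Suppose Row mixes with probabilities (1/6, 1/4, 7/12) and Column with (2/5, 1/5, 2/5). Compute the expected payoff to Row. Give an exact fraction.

Against (2/5, 1/5, 2/5), each row's expected payoff is a: 17/5; b: 34/5; c: 11/5.
Taking the (1/6, 1/4, 7/12)-weighted average: (1/6)·(17/5) + (1/4)·(34/5) + (7/12)·(11/5) = 71/20.

71/20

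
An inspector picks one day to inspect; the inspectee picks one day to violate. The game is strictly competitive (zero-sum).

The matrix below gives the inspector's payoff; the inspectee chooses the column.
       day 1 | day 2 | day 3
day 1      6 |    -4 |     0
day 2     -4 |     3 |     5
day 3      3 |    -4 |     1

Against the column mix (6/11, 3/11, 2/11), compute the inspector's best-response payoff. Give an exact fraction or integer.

day 1: (6)·(6/11) + (-4)·(3/11) + (0)·(2/11) = 24/11.
day 2: (-4)·(6/11) + (3)·(3/11) + (5)·(2/11) = -5/11.
day 3: (3)·(6/11) + (-4)·(3/11) + (1)·(2/11) = 8/11.
The best pure response is day 1 with expected payoff 24/11.

24/11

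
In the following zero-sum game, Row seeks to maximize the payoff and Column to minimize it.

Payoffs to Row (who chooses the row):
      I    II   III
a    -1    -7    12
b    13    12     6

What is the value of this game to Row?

Column I is strictly dominated by II for Column (it gives Row more in every row).
The remaining 2×2 game on (a, b) × (II, III) has no saddle point. Let Row play a with probability p; indifference gives −7p + 12(1−p) = 12p + 6(1−p), so p = 6/25.
Similarly Column's optimal q on II is 6/25, and the value is -7·(6/25) + (12)·(19/25) = 186/25.

186/25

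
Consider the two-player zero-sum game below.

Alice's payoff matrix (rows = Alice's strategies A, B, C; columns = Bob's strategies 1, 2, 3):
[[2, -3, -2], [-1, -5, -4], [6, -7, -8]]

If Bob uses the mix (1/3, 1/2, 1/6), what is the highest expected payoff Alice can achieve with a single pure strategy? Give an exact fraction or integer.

-7/6

A: (2)·(1/3) + (-3)·(1/2) + (-2)·(1/6) = -7/6.
B: (-1)·(1/3) + (-5)·(1/2) + (-4)·(1/6) = -7/2.
C: (6)·(1/3) + (-7)·(1/2) + (-8)·(1/6) = -17/6.
The best pure response is A with expected payoff -7/6.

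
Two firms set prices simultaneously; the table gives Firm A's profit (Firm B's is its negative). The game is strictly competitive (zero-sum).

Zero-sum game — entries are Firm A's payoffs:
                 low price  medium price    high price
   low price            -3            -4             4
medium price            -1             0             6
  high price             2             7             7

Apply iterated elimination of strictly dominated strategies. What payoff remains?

Row medium price is strictly dominated by row high price (2>-1, 7>0, 7>6); eliminate medium price.
Column high price is strictly dominated by low price for Firm B (-3<4, 2<7); eliminate high price.
Row low price is strictly dominated by row high price (2>-3, 7>-4); eliminate low price.
Column medium price is strictly dominated by low price for Firm B (2<7); eliminate medium price.
Only (high price, low price) remains, with payoff 2.

2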